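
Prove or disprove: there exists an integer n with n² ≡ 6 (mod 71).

n = 52 works: 52² = 2704, and 2704 − 6 = 2698 = 38·71.

n = 52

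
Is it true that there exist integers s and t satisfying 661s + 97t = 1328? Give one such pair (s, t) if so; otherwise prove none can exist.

s = 34, t = -218

661 and 97 are coprime, so 661s + 97t ranges over all of ℤ.
Dividing repeatedly: 661 = 6·97 + 79, 97 = 1·79 + 18, 79 = 4·18 + 7, 18 = 2·7 + 4, 7 = 1·4 + 3, 4 = 1·3 + 1, 3 = 3·1 + 0.
Working back up the chain: 1 = 4 − 1·3 = 4 − (7 − 1·4) = −7 + 2·4 = −7 + 2·(18 − 2·7) = 2·18 − 5·7 = 2·18 − 5·(79 − 4·18) = −5·79 + 22·18 = −5·79 + 22·(97 − 1·79) = 22·97 − 27·79 = 22·97 − 27·(661 − 6·97) = −27·661 + 184·97. So 661·(-27) + 97·184 = 1.
Times 1328: 661·(-35856) + 97·244352 = 1328, so (-35856, 244352) solves it.
Adding 370·97 to s and subtracting 370·661 from t gives the tidier solution (34, -218).
Indeed 661·34 + 97·(-218) = 22474 − 21146 = 1328.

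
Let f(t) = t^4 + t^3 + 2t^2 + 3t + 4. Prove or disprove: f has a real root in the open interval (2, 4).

No.

f(2) = 42 and f(4) = 368, both positive, so a sign-change argument is unavailable; we show f keeps this sign on the whole interval.
Substitute t = 2 + u, where 0 < u < 2 on the interval. Expanding, f(2 + u) = u^4 + 9u^3 + 32u^2 + 55u + 42.
The nonzero coefficients here are all positive, so for u > 0 every term is positive (or zero), and the constant term 42 is strictly positive.
So f is strictly positive on (2, 4); no root exists in the interval.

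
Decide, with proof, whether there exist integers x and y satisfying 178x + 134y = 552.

x = 43, y = -53

Every value of 178x + 134y is a multiple of gcd(178, 134) = 2; since 2 ∣ 552, solutions exist.
Dividing through by 2 reduces the equation to 89x + 67y = 276.
Euclidean algorithm: 89 = 1·67 + 22, 67 = 3·22 + 1, 22 = 22·1 + 0.
Working back up the chain: 1 = 67 − 3·22 = 67 − 3·(89 − 1·67) = −3·89 + 4·67. So 89·(-3) + 67·4 = 1.
Multiplying through by 276: x = (-3)·276 = -828, y = 4·276 = 1104 is a solution.
Shifting by a multiple of (67, −89) keeps it a solution: x = -828 + 13·67 = 43, y = 1104 − 13·89 = -53.
Indeed 178·43 + 134·(-53) = 7654 − 7102 = 552.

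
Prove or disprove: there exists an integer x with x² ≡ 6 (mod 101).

x = 39

Take x = 39. Then 39² = 1521 = 15·101 + 6, so 39² ≡ 6 (mod 101).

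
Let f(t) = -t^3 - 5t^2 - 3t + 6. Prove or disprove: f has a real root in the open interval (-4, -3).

f(-4) = 2 and f(-3) = -3, which have opposite signs.
As a polynomial, f is continuous on every closed interval.
By the Intermediate Value Theorem f must vanish at some point of (-4, -3).

Yes, f has a root in the interval.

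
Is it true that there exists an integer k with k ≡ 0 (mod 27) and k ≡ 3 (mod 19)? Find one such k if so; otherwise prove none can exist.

gcd(27, 19) = 1, so the Chinese Remainder Theorem guarantees exactly one residue class mod 513 satisfying both.
Write k = 0 + 27t and require 0 + 27t ≡ 3 (mod 19), i.e. 27t ≡ 3 (mod 19).
27 ≡ 8 (mod 19), so this reads 8t ≡ 3 (mod 19). Note 8·12 = 96 ≡ 1 (mod 19) (as 96 − 1 = 5·19), so 8⁻¹ ≡ 12.
Multiplying by 12: t ≡ 12·3 = 36 ≡ 17 (mod 19).
Taking t = 17 gives k = 0 + 27·17 = 459.
Indeed 459 ≡ 0 (mod 27) and 459 ≡ 3 (mod 19).

k = 459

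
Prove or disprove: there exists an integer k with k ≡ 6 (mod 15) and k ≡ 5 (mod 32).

k = 261

gcd(15, 32) = 1, so the Chinese Remainder Theorem guarantees exactly one residue class mod 480 satisfying both.
Any solution of the first congruence is k = 6 + 15t; substituting into the second, 15t ≡ 5 − 6 ≡ 31 (mod 32).
Note 15·15 = 225 ≡ 1 (mod 32) (as 225 − 1 = 7·32), so 15⁻¹ ≡ 15.
Multiplying by 15: t ≡ 15·31 = 465 ≡ 17 (mod 32).
With t = 17: k = 6 + 15·17 = 261.
Indeed 261 ≡ 6 (mod 15) and 261 ≡ 5 (mod 32).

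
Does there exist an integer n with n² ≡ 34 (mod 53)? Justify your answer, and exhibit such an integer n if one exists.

No such integer exists.

Apply Euler's criterion with the prime 53: 34 is a quadratic residue iff 34^26 ≡ 1 (mod 53), and a non-residue iff it is ≡ −1.
Repeated squaring mod 53: 34^2 = 1156 ≡ 43; 34^4 ≡ 43² = 1849 ≡ 47; 34^8 ≡ 47² = 2209 ≡ 36; 34^16 ≡ 36² = 1296 ≡ 24.
Since 26 = 16 + 8 + 2, 34^26 ≡ 24 · 36 · 43; multiplying out mod 53: 24·36 = 864 ≡ 16, then 16·43 = 688 ≡ 52. Thus 34^26 ≡ 52 ≡ −1 (mod 53).
The value −1 means 34 is a non-residue modulo 53, so n² ≡ 34 (mod 53) is impossible.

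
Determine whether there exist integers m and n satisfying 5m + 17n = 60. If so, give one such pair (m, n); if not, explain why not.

m = 12, n = 0

Since gcd(5, 17) = 1, every integer is an integer combination of 5 and 17.
Dividing repeatedly: 17 = 3·5 + 2, 5 = 2·2 + 1, 2 = 2·1 + 0.
Working back up the chain: 1 = 5 − 2·2 = 5 − 2·(17 − 3·5) = −2·17 + 7·5. So 5·7 + 17·(-2) = 1.
Scaling by 60 gives the particular solution (m, n) = (420, -120).
The general solution is m = 420 + 17k, n = -120 − 5k; taking k = -24 gives the smaller pair m = 12, n = 0.
Check: 5·12 + 17·0 = 60 + 0 = 60. ✓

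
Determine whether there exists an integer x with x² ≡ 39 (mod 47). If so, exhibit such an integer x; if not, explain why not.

47 is prime, so by Euler's criterion 39 is a square mod 47 iff 39^((47−1)/2) = 39^23 ≡ 1 (mod 47).
Squaring successively (mod 47): 39^2 = 1521 ≡ 17; 39^4 ≡ 17² = 289 ≡ 7; 39^8 ≡ 7² = 49 ≡ 2; 39^16 ≡ 2² = 4 ≡ 4.
Since 23 = 16 + 4 + 2 + 1, 39^23 ≡ 4 · 7 · 17 · 39; multiplying out mod 47: 4·7 = 28 ≡ 28, then 28·17 = 476 ≡ 6, then 6·39 = 234 ≡ 46. Thus 39^23 ≡ 46 ≡ −1 (mod 47).
The value −1 means 39 is a non-residue modulo 47, so x² ≡ 39 (mod 47) is impossible.

No such integer exists.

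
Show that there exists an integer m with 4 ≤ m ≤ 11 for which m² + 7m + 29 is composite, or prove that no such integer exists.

There is no such integer m in that range.

The values for m = 4, 5, …, 11 are 73, 89, 107, 127, 149, 173, 199, 227, and each of these is prime.
So no value in the range makes the expression composite.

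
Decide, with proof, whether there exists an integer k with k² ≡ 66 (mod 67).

67 is prime, so by Euler's criterion 66 is a square mod 67 iff 66^((67−1)/2) = 66^33 ≡ 1 (mod 67).
Repeated squaring mod 67: 66^2 = 4356 ≡ 1; 66^4 ≡ 1² = 1 ≡ 1; 66^8 ≡ 1² = 1 ≡ 1; 66^16 ≡ 1² = 1 ≡ 1; 66^32 ≡ 1² = 1 ≡ 1.
Since 33 = 32 + 1, 66^33 ≡ 1 · 66; multiplying out mod 67: 1·66 = 66 ≡ 66. Thus 66^33 ≡ 66 ≡ −1 (mod 67).
The value −1 means 66 is a non-residue modulo 67, so k² ≡ 66 (mod 67) is impossible.

No such integer exists.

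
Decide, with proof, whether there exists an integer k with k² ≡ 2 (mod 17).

Take k = 6. Then 6² = 36 = 2·17 + 2, so 6² ≡ 2 (mod 17).

k = 6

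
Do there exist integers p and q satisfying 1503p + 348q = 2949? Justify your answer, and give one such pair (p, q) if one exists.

gcd(1503, 348) = 3, and 3 divides 2949, so integer solutions exist.
Dividing through by 3 reduces the equation to 501p + 116q = 983.
Dividing repeatedly: 501 = 4·116 + 37, 116 = 3·37 + 5, 37 = 7·5 + 2, 5 = 2·2 + 1, 2 = 2·1 + 0.
Working back up the chain: 1 = 5 − 2·2 = 5 − 2·(37 − 7·5) = −2·37 + 15·5 = −2·37 + 15·(116 − 3·37) = 15·116 − 47·37 = 15·116 − 47·(501 − 4·116) = −47·501 + 203·116. So 501·(-47) + 116·203 = 1.
Times 983: 501·(-46201) + 116·199549 = 983, so (-46201, 199549) solves it.
Adding 399·116 to p and subtracting 399·501 from q gives the tidier solution (83, -350).
Indeed 1503·83 + 348·(-350) = 124749 − 121800 = 2949.

p = 83, q = -350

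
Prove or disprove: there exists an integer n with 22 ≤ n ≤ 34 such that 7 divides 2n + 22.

n = 24

For n = 22, 23 the values 66, 68 are not multiples of 7. n = 24 works, since 2·24 + 22 = 70 = 10·7.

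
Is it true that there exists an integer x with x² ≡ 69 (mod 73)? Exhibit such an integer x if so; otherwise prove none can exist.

Take x = 19. Then 19² = 361 = 4·73 + 69, so 19² ≡ 69 (mod 73).

x = 19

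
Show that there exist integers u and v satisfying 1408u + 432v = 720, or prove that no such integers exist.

gcd(1408, 432) = 16, and 16 divides 720, so integer solutions exist.
Dividing through by 16 reduces the equation to 88u + 27v = 45.
Run the Euclidean algorithm on 88 and 27: 88 = 3·27 + 7, 27 = 3·7 + 6, 7 = 1·6 + 1, 6 = 6·1 + 0.
Working back up the chain: 1 = 7 − 1·6 = 7 − (27 − 3·7) = −27 + 4·7 = −27 + 4·(88 − 3·27) = 4·88 − 13·27. So 88·4 + 27·(-13) = 1.
Times 45: 88·180 + 27·(-585) = 45, so (180, -585) solves it.
The general solution is u = 180 + 27k, v = -585 − 88k; taking k = -6 gives the smaller pair u = 18, v = -57.
Check: 1408·18 + 432·(-57) = 25344 − 24624 = 720. ✓

u = 18, v = -57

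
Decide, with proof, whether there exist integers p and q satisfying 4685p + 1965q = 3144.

No, no such integers exist.

Any value of 4685p + 1965q is a multiple of gcd(4685, 1965) = 5.
But 3144 is not a multiple of 5 (it leaves remainder 4).
So the equation is unsolvable over ℤ.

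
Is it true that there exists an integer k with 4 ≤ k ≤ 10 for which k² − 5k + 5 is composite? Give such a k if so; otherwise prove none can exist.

k = 10

At k = 10: 10² − 5·10 + 5 = 55 = 5·11, which is composite.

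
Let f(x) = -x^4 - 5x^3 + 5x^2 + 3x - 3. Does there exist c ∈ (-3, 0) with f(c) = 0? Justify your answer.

f(-3) = 87 and f(0) = -3, which have opposite signs.
Since f is a polynomial it is continuous on [-3, 0].
So by the Intermediate Value Theorem there is a c strictly between -3 and 0 with f(c) = 0.

Yes, such a c exists.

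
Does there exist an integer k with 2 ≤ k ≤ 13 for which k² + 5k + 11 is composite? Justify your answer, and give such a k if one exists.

k = 10

At k = 10: 10² + 5·10 + 11 = 161 = 7·23, which is composite.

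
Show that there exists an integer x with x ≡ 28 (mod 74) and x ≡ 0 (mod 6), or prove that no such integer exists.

The moduli are not coprime: gcd(74, 6) = 2. Compatibility requires 2 ∣ (0 − 28) = -28, which holds, so solutions exist.
The integers ≡ 28 (mod 74) are 28, 102, …; their remainders mod 6 are 4, 0, so x = 102 is the first that is ≡ 0 (mod 6).
Indeed 102 ≡ 28 (mod 74) and 102 ≡ 0 (mod 6).

x = 102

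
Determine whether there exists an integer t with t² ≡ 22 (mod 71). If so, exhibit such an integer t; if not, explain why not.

71 is prime, so by Euler's criterion 22 is a square mod 71 iff 22^((71−1)/2) = 22^35 ≡ 1 (mod 71).
Repeated squaring mod 71: 22^2 = 484 ≡ 58; 22^4 ≡ 58² = 3364 ≡ 27; 22^8 ≡ 27² = 729 ≡ 19; 22^16 ≡ 19² = 361 ≡ 6; 22^32 ≡ 6² = 36 ≡ 36.
Since 35 = 32 + 2 + 1, 22^35 ≡ 36 · 58 · 22; multiplying out mod 71: 36·58 = 2088 ≡ 29, then 29·22 = 638 ≡ 70. Thus 22^35 ≡ 70 ≡ −1 (mod 71).
The value −1 means 22 is a non-residue modulo 71, so t² ≡ 22 (mod 71) is impossible.

No, no such integer exists.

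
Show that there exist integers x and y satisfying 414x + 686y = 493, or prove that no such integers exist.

gcd(414, 686) = 2, so every integer of the form 414x + 686y is a multiple of 2.
But 493 is not a multiple of 2 (it leaves remainder 1).
Therefore 414x + 686y = 493 has no solution in integers.

No such integers exist.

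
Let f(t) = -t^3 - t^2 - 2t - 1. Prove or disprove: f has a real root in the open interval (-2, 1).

Yes, f has a root in the interval.

f(-2) = 7 and f(1) = -5, which have opposite signs.
Since f is a polynomial it is continuous on [-2, 1].
By the Intermediate Value Theorem, f takes the value 0 somewhere in the open interval.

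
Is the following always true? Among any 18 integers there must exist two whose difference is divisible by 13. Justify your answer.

Yes, this is always true.

There are exactly 13 possible remainders on division by 13.
Since 18 > 13, two of the 18 integers must share a residue class by the pigeonhole principle; call them a and b.
Their difference a − b is then a multiple of 13.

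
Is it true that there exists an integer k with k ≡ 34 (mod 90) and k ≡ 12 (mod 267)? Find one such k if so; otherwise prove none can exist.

No such integer exists.

gcd(90, 267) = 3. If k ≡ 34 (mod 90) and k ≡ 12 (mod 267), then k ≡ 34 (mod 3) and k ≡ 12 (mod 3).
However 34 ≡ 1 and 12 ≡ 0 (mod 3), and 1 ≠ 0.
So no integer satisfies both congruences.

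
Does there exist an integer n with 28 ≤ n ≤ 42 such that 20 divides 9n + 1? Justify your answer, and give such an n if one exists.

Scanning upward from n = 28 gives 253, 262, 271, none divisible by 20. Try n = 31: 9·31 + 1 = 280 = 14·20, which is divisible by 20.

n = 31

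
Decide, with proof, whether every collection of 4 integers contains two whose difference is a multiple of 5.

Consider the 4 integers 16, 17, 18, 19. They lie in distinct residue classes modulo 5, since 4 ≤ 5.
Any two of them differ by at most 3 < 5 and by at least 1, so no difference is a multiple of 5.

No; for instance {16, 17, 18, 19} is a counterexample.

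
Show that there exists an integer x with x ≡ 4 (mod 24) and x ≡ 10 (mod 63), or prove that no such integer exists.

x = 388

Here gcd(24, 63) = 3, and both 4 and 10 leave remainder 1 mod 3, so the system is consistent.
Write x = 4 + 24t. Then 24t ≡ 10 − 4 ≡ 6 (mod 63); dividing through by 3 gives 8t ≡ 2 (mod 21).
Note 8·8 = 64 ≡ 1 (mod 21) (as 64 − 1 = 3·21), so 8⁻¹ ≡ 8.
Therefore t ≡ 8·2 = 16 (mod 21).
Then x = 4 + 24·16 = 388.
Verify: 388 = 16·24 + 4 and 388 = 6·63 + 10. ✓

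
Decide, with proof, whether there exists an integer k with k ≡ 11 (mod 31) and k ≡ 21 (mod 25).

The moduli 31 and 25 are coprime, so by the Chinese Remainder Theorem a unique solution modulo 775 exists.
Write k = 11 + 31t and require 11 + 31t ≡ 21 (mod 25), i.e. 31t ≡ 10 (mod 25).
31 ≡ 6 (mod 25), so this reads 6t ≡ 10 (mod 25). Since 6·21 = 126 = 5·25 + 1, the inverse of 6 mod 25 is 21.
Multiplying by 21: t ≡ 21·10 = 210 ≡ 10 (mod 25).
Taking t = 10 gives k = 11 + 31·10 = 321.
Check: 321 mod 31 = 11, 321 mod 25 = 21. ✓

k = 321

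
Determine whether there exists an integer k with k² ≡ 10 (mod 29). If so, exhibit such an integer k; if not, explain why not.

No such integer exists.

29 is prime, so by Euler's criterion 10 is a square mod 29 iff 10^((29−1)/2) = 10^14 ≡ 1 (mod 29).
Repeated squaring mod 29: 10^2 = 100 ≡ 13; 10^4 ≡ 13² = 169 ≡ 24; 10^8 ≡ 24² = 576 ≡ 25.
Since 14 = 8 + 4 + 2, 10^14 ≡ 25 · 24 · 13; multiplying out mod 29: 25·24 = 600 ≡ 20, then 20·13 = 260 ≡ 28. Thus 10^14 ≡ 28 ≡ −1 (mod 29).
By Euler's criterion 10 is a quadratic non-residue mod 29: no k satisfies k² ≡ 10 (mod 29).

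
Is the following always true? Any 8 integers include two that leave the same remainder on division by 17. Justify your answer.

Take the 8 consecutive integers 73, 74, …, 80: their residues mod 17 are all distinct because 8 ≤ 17.
So no two of them leave the same remainder on division by 17; the claim fails for this set.

No, the set {73, 74, 75, 76, 77, 78, 79, 80} is a counterexample.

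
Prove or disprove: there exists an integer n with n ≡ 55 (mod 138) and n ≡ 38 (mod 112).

gcd(138, 112) = 2. If n ≡ 55 (mod 138) and n ≡ 38 (mod 112), then n ≡ 55 (mod 2) and n ≡ 38 (mod 2).
These are incompatible: 55 − 38 = 17 is not divisible by 2.
Therefore no such n exists.

No such integer exists.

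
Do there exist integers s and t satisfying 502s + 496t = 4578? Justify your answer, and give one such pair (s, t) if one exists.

s = 19, t = -10

Every value of 502s + 496t is a multiple of gcd(502, 496) = 2; since 2 ∣ 4578, solutions exist.
Dividing through by 2 reduces the equation to 251s + 248t = 2289.
Euclidean algorithm: 251 = 1·248 + 3, 248 = 82·3 + 2, 3 = 1·2 + 1, 2 = 2·1 + 0.
Back-substituting, 1 = 3 − 1·2 = 3 − (248 − 82·3) = −248 + 83·3 = −248 + 83·(251 − 1·248) = 83·251 − 84·248; that is, 251·83 + 248·(-84) = 1.
Times 2289: 251·189987 + 248·(-192276) = 2289, so (189987, -192276) solves it.
Subtracting 766·248 from s and adding 766·251 to t gives the tidier solution (19, -10).
Indeed 502·19 + 496·(-10) = 9538 − 4960 = 4578.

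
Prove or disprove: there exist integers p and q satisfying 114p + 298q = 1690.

gcd(114, 298) = 2, and 2 divides 1690, so integer solutions exist.
Dividing through by 2 reduces the equation to 57p + 149q = 845.
Run the Euclidean algorithm on 149 and 57: 149 = 2·57 + 35, 57 = 1·35 + 22, 35 = 1·22 + 13, 22 = 1·13 + 9, 13 = 1·9 + 4, 9 = 2·4 + 1, 4 = 4·1 + 0.
Working back up the chain: 1 = 9 − 2·4 = 9 − 2·(13 − 1·9) = −2·13 + 3·9 = −2·13 + 3·(22 − 1·13) = 3·22 − 5·13 = 3·22 − 5·(35 − 1·22) = −5·35 + 8·22 = −5·35 + 8·(57 − 1·35) = 8·57 − 13·35 = 8·57 − 13·(149 − 2·57) = −13·149 + 34·57. So 57·34 + 149·(-13) = 1.
Multiplying through by 845: p = 34·845 = 28730, q = (-13)·845 = -10985 is a solution.
The general solution is p = 28730 + 149k, q = -10985 − 57k; taking k = -192 gives the smaller pair p = 122, q = -41.
Indeed 114·122 + 298·(-41) = 13908 − 12218 = 1690.

p = 122, q = -41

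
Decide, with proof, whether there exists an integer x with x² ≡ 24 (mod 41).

No such integer exists.

Apply Euler's criterion with the prime 41: 24 is a quadratic residue iff 24^20 ≡ 1 (mod 41), and a non-residue iff it is ≡ −1.
Squaring successively (mod 41): 24^2 = 576 ≡ 2; 24^4 ≡ 2² = 4 ≡ 4; 24^8 ≡ 4² = 16 ≡ 16; 24^16 ≡ 16² = 256 ≡ 10.
Since 20 = 16 + 4, 24^20 ≡ 10 · 4; multiplying out mod 41: 10·4 = 40 ≡ 40. Thus 24^20 ≡ 40 ≡ −1 (mod 41).
The value −1 means 24 is a non-residue modulo 41, so x² ≡ 24 (mod 41) is impossible.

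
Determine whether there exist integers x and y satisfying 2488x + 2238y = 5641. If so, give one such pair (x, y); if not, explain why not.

Both 2488 and 2238 are divisible by gcd(2488, 2238) = 2, hence so is any combination 2488x + 2238y.
But 5641 = 2·2820 + 1, so 2 ∤ 5641.
Hence no integers x, y satisfy the equation.

No such integers exist.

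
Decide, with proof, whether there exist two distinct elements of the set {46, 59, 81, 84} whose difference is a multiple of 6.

Reduce each element modulo 6: 46↦4, 59↦5, 81↦3, 84↦0.
These 4 residues are pairwise different, hence no difference of two elements is divisible by 6.

No such pair exists.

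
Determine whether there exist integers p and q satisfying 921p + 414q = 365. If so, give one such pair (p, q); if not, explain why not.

Both 921 and 414 are divisible by gcd(921, 414) = 3, hence so is any combination 921p + 414q.
But 365 = 3·121 + 2, so 3 ∤ 365.
Therefore 921p + 414q = 365 has no solution in integers.

No, no such integers exist.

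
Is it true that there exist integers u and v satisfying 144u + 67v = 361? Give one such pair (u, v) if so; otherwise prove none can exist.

u = 16, v = -29

Since gcd(144, 67) = 1, every integer is an integer combination of 144 and 67.
Euclidean algorithm: 144 = 2·67 + 10, 67 = 6·10 + 7, 10 = 1·7 + 3, 7 = 2·3 + 1, 3 = 3·1 + 0.
Working back up the chain: 1 = 7 − 2·3 = 7 − 2·(10 − 1·7) = −2·10 + 3·7 = −2·10 + 3·(67 − 6·10) = 3·67 − 20·10 = 3·67 − 20·(144 − 2·67) = −20·144 + 43·67. So 144·(-20) + 67·43 = 1.
Scaling by 361 gives the particular solution (u, v) = (-7220, 15523).
Shifting by a multiple of (67, −144) keeps it a solution: u = -7220 + 108·67 = 16, v = 15523 − 108·144 = -29.
Check: 144·16 + 67·(-29) = 2304 − 1943 = 361. ✓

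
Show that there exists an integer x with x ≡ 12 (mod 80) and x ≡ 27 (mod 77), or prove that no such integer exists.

x = 412

Since 80 and 77 share no common factor, CRT says the pair of congruences has a solution (unique mod 6160).
Write x = 12 + 80t and require 12 + 80t ≡ 27 (mod 77), i.e. 80t ≡ 15 (mod 77).
80 ≡ 3 (mod 77), so this reads 3t ≡ 15 (mod 77). Note 3·26 = 78 ≡ 1 (mod 77) (as 78 − 1 = 1·77), so 3⁻¹ ≡ 26.
Multiplying by 26: t ≡ 26·15 = 390 ≡ 5 (mod 77).
Taking t = 5 gives x = 12 + 80·5 = 412.
Check: 412 mod 80 = 12, 412 mod 77 = 27. ✓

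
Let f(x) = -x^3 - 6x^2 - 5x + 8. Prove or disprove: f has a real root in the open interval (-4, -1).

Such a root exists.

f(-4) = -4 and f(-1) = 8, which have opposite signs.
Since f is a polynomial it is continuous on [-4, -1].
By the Intermediate Value Theorem f must vanish at some point of (-4, -1).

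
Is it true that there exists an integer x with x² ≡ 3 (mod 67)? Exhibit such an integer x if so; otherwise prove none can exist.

There is no such integer.

67 is prime, so by Euler's criterion 3 is a square mod 67 iff 3^((67−1)/2) = 3^33 ≡ 1 (mod 67).
Repeated squaring mod 67: 3^2 = 9 ≡ 9; 3^4 ≡ 9² = 81 ≡ 14; 3^8 ≡ 14² = 196 ≡ 62; 3^16 ≡ 62² = 3844 ≡ 25; 3^32 ≡ 25² = 625 ≡ 22.
Since 33 = 32 + 1, 3^33 ≡ 22 · 3; multiplying out mod 67: 22·3 = 66 ≡ 66. Thus 3^33 ≡ 66 ≡ −1 (mod 67).
By Euler's criterion 3 is a quadratic non-residue mod 67: no x satisfies x² ≡ 3 (mod 67).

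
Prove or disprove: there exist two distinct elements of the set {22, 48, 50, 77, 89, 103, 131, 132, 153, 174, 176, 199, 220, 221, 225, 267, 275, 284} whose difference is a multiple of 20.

Two integers differ by a multiple of 20 exactly when they have the same residue mod 20. The residues are 22↦2, 48↦8, 50↦10, 77↦17, 89↦9, 103↦3, 131↦11, 132↦12, 153↦13, 174↦14, 176↦16, 199↦19, 220↦0, 221↦1, 225↦5, 267↦7, 275↦15, 284↦4.
No residue repeats among the 18 elements, so no pair has difference ≡ 0 (mod 20).

No such pair exists.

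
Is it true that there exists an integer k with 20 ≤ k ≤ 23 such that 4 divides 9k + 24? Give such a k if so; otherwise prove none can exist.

k = 20 works, since 9·20 + 24 = 204 = 51·4.

k = 20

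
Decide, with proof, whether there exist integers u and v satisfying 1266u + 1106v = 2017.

gcd(1266, 1106) = 2, so every integer of the form 1266u + 1106v is a multiple of 2.
But 2017 = 2·1008 + 1, so 2 ∤ 2017.
Therefore 1266u + 1106v = 2017 has no solution in integers.

There are no such integers.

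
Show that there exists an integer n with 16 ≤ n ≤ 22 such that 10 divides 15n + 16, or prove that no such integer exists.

No, no such integer n in that range exists.

For n = 16, 17, …, 22 the values of 15n + 16 modulo 10 are 6, 1, 6, 1, 6, 1, 6 respectively.
None is 0, so 10 never divides 15n + 16 on this range.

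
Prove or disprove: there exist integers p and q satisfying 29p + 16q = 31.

p = 11, q = -18

Since gcd(29, 16) = 1, every integer is an integer combination of 29 and 16.
Dividing repeatedly: 29 = 1·16 + 13, 16 = 1·13 + 3, 13 = 4·3 + 1, 3 = 3·1 + 0.
Unwinding: 1 = 13 − 4·3 = 13 − 4·(16 − 1·13) = −4·16 + 5·13 = −4·16 + 5·(29 − 1·16) = 5·29 − 9·16, i.e. 29·5 + 16·(-9) = 1.
Scaling by 31 gives the particular solution (p, q) = (155, -279).
The general solution is p = 155 + 16k, q = -279 − 29k; taking k = -9 gives the smaller pair p = 11, q = -18.
Indeed 29·11 + 16·(-18) = 319 − 288 = 31.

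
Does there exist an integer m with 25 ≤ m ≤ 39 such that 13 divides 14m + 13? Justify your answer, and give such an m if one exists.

m = 26

At m = 25 the value 363 is not a multiple of 13. m = 26 works, since 14·26 + 13 = 377 = 29·13.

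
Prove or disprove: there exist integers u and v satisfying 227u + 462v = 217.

u = 119, v = -58

227 and 462 are coprime, so 227u + 462v ranges over all of ℤ.
Euclidean algorithm: 462 = 2·227 + 8, 227 = 28·8 + 3, 8 = 2·3 + 2, 3 = 1·2 + 1, 2 = 2·1 + 0.
Back-substituting, 1 = 3 − 1·2 = 3 − (8 − 2·3) = −8 + 3·3 = −8 + 3·(227 − 28·8) = 3·227 − 85·8 = 3·227 − 85·(462 − 2·227) = −85·462 + 173·227; that is, 227·173 + 462·(-85) = 1.
Times 217: 227·37541 + 462·(-18445) = 217, so (37541, -18445) solves it.
The general solution is u = 37541 + 462k, v = -18445 − 227k; taking k = -81 gives the smaller pair u = 119, v = -58.
Indeed 227·119 + 462·(-58) = 27013 − 26796 = 217.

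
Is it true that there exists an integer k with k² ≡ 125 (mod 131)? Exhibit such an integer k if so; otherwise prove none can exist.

k = 115 works: 115² = 13225, and 13225 − 125 = 13100 = 100·131.

k = 115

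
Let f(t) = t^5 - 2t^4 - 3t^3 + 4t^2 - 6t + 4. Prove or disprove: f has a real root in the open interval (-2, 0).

Such a root exists.

f(-2) = -8 and f(0) = 4, which have opposite signs.
f is continuous everywhere (it is a polynomial), in particular on [-2, 0].
By the Intermediate Value Theorem, f takes the value 0 somewhere in the open interval.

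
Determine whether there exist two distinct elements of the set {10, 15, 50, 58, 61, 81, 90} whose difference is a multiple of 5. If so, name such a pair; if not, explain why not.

Yes: 10 and 15.

10 mod 5 = 0 and 15 mod 5 = 0, so 15 − 10 = 5 = 1·5.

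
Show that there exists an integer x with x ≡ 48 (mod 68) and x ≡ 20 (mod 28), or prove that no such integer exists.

gcd(68, 28) = 4. A simultaneous solution exists iff 48 ≡ 20 (mod 4); here 48 mod 4 = 0 = 20 mod 4, so it does.
The smallest candidate x = 48 works directly: 48 ≡ 20 (mod 28).
Verify: 48 = 0·68 + 48 and 48 = 1·28 + 20. ✓

x = 48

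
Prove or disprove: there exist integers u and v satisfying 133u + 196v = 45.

gcd(133, 196) = 7, so every integer of the form 133u + 196v is a multiple of 7.
However 45 leaves remainder 3 on division by 7.
Hence no integers u, v satisfy the equation.

No such integers exist.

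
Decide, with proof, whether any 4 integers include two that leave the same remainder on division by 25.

No; for instance {24, 25, 26, 27} is a counterexample.

Consider the 4 integers 24, 25, 26, 27. They lie in distinct residue classes modulo 25, since 4 ≤ 25.
So no two of them leave the same remainder on division by 25; the claim fails for this set.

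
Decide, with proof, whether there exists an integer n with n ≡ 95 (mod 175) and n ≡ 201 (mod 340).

gcd(175, 340) = 5. If n ≡ 95 (mod 175) and n ≡ 201 (mod 340), then n ≡ 95 (mod 5) and n ≡ 201 (mod 5).
However 95 ≡ 0 and 201 ≡ 1 (mod 5), and 0 ≠ 1.
Therefore no such n exists.

There is no such integer.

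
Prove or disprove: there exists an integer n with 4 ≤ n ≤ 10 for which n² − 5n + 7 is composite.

At n = 10: 10² − 5·10 + 7 = 57 = 3·19, which is composite.

n = 10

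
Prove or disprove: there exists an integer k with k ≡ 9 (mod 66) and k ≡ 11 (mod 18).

Reduce both congruences modulo 6, which divides 66 and 18: they say k ≡ 9 (mod 6) and k ≡ 11 (mod 6).
But 9 mod 6 = 3 while 11 mod 6 = 5, a contradiction.
Therefore no such k exists.

There is no such integer.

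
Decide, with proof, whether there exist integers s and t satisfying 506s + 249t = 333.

s = 135, t = -273

506 and 249 are coprime, so 506s + 249t ranges over all of ℤ.
Euclidean algorithm: 506 = 2·249 + 8, 249 = 31·8 + 1, 8 = 8·1 + 0.
Working back up the chain: 1 = 249 − 31·8 = 249 − 31·(506 − 2·249) = −31·506 + 63·249. So 506·(-31) + 249·63 = 1.
Times 333: 506·(-10323) + 249·20979 = 333, so (-10323, 20979) solves it.
The general solution is s = -10323 + 249k, t = 20979 − 506k; taking k = 42 gives the smaller pair s = 135, t = -273.
Check: 506·135 + 249·(-273) = 68310 − 67977 = 333. ✓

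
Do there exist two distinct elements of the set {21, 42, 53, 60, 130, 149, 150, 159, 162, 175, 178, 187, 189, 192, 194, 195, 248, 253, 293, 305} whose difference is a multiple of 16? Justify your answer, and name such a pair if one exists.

Yes: 21 and 53.

Both 21 and 53 leave remainder 5 on division by 16; their difference 32 = 2·16 is a multiple of 16.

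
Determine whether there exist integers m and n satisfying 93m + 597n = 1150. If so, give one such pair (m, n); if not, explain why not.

gcd(93, 597) = 3, so every integer of the form 93m + 597n is a multiple of 3.
But 1150 = 3·383 + 1, so 3 ∤ 1150.
Therefore 93m + 597n = 1150 has no solution in integers.

No such integers exist.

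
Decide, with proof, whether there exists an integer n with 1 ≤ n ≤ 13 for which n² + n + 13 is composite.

At n = 7: 7² + 7 + 13 = 69 = 3·23, which is composite.

n = 7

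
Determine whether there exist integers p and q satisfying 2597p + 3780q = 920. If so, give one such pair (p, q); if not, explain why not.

No such integers exist.

Both 2597 and 3780 are divisible by gcd(2597, 3780) = 7, hence so is any combination 2597p + 3780q.
But 920 is not a multiple of 7 (it leaves remainder 3).
Therefore 2597p + 3780q = 920 has no solution in integers.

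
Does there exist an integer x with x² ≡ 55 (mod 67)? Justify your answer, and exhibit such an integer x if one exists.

x = 16 works: 16² = 256, and 256 − 55 = 201 = 3·67.

x = 16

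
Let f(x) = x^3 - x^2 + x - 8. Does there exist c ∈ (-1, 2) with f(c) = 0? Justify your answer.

No.

f(-1) = -11 and f(2) = -2, both negative.
f'(x) = 3x^2 - 2x + 1 has discriminant (-2)² − 4·3·1 = -8 < 0, so f' has no real roots and is positive for every real x.
So f is strictly increasing; between -1 and 2 its values lie between f(-1) = -11 and f(2) = -2, all negative. Therefore f has no root in (-1, 2).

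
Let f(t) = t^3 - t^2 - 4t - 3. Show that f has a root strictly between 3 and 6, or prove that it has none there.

f(3) = 3 and f(6) = 153, both positive, so a sign-change argument is unavailable; we show f keeps this sign on the whole interval.
Substitute t = 3 + u, where 0 < u < 3 on the interval. Expanding, f(3 + u) = u^3 + 8u^2 + 17u + 3.
The nonzero coefficients here are all positive, so for u > 0 every term is positive (or zero), and the constant term 3 is strictly positive.
So f is strictly positive on (3, 6); no root exists in the interval.

f has no root in that interval.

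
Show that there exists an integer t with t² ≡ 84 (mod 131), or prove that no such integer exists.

t = 79

Take t = 79. Then 79² = 6241 = 47·131 + 84, so 79² ≡ 84 (mod 131).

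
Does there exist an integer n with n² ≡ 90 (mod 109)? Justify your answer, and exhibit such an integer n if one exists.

There is no such integer.

109 is prime, so by Euler's criterion 90 is a square mod 109 iff 90^((109−1)/2) = 90^54 ≡ 1 (mod 109).
Repeated squaring mod 109: 90^2 = 8100 ≡ 34; 90^4 ≡ 34² = 1156 ≡ 66; 90^8 ≡ 66² = 4356 ≡ 105; 90^16 ≡ 105² = 11025 ≡ 16; 90^32 ≡ 16² = 256 ≡ 38.
Since 54 = 32 + 16 + 4 + 2, 90^54 ≡ 38 · 16 · 66 · 34; multiplying out mod 109: 38·16 = 608 ≡ 63, then 63·66 = 4158 ≡ 16, then 16·34 = 544 ≡ 108. Thus 90^54 ≡ 108 ≡ −1 (mod 109).
By Euler's criterion 90 is a quadratic non-residue mod 109: no n satisfies n² ≡ 90 (mod 109).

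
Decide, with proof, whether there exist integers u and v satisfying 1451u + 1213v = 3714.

Since gcd(1451, 1213) = 1, every integer is an integer combination of 1451 and 1213.
Run the Euclidean algorithm on 1451 and 1213: 1451 = 1·1213 + 238, 1213 = 5·238 + 23, 238 = 10·23 + 8, 23 = 2·8 + 7, 8 = 1·7 + 1, 7 = 7·1 + 0.
Back-substituting, 1 = 8 − 1·7 = 8 − (23 − 2·8) = −23 + 3·8 = −23 + 3·(238 − 10·23) = 3·238 − 31·23 = 3·238 − 31·(1213 − 5·238) = −31·1213 + 158·238 = −31·1213 + 158·(1451 − 1·1213) = 158·1451 − 189·1213; that is, 1451·158 + 1213·(-189) = 1.
Times 3714: 1451·586812 + 1213·(-701946) = 3714, so (586812, -701946) solves it.
Subtracting 483·1213 from u and adding 483·1451 to v gives the tidier solution (933, -1113).
Check: 1451·933 + 1213·(-1113) = 1353783 − 1350069 = 3714. ✓

u = 933, v = -1113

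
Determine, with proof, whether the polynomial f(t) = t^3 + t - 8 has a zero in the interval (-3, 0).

No.

f(-3) = -38 and f(0) = -8, both negative.
The derivative f'(t) = 3t^2 + 1 is a quadratic with discriminant 0² − 4·3·1 = -12 < 0; it never vanishes, so it is always positive (sign of the leading coefficient).
So f is strictly increasing; between -3 and 0 its values lie between f(-3) = -38 and f(0) = -8, all negative. Therefore f has no root in (-3, 0).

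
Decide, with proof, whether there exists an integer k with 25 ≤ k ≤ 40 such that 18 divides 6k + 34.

For k = 25, 26, …, 40 the values of 6k + 34 modulo 18 are 4, 10, 16, 4, 10, 16, 4, 10, 16, 4, 10, 16, 4, 10, 16, 4 respectively.
Since 0 is absent from this list, 18 ∤ 6k + 34 for every k with 25 ≤ k ≤ 40.

No, no such integer k in that range exists.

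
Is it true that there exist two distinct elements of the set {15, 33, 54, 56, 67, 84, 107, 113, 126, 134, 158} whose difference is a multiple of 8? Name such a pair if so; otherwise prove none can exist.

Yes: 33 and 113.

Both 33 and 113 leave remainder 1 on division by 8; their difference 80 = 10·8 is a multiple of 8.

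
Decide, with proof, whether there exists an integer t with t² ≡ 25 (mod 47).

t = 5

Take t = 5. Then 5² = 25, and since 0 ≤ 25 < 47 this is already reduced: 5² ≡ 25 (mod 47).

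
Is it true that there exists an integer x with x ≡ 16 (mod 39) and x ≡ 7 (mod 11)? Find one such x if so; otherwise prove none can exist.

x = 172

The moduli 39 and 11 are coprime, so by the Chinese Remainder Theorem a unique solution modulo 429 exists.
Write x = 16 + 39t and require 16 + 39t ≡ 7 (mod 11), i.e. 39t ≡ 2 (mod 11).
39 ≡ 6 (mod 11), so this reads 6t ≡ 2 (mod 11). Since 6·2 = 12 = 1·11 + 1, the inverse of 6 mod 11 is 2.
Multiplying by 2: t ≡ 2·2 = 4 (mod 11).
Taking t = 4 gives x = 16 + 39·4 = 172.
Check: 172 mod 39 = 16, 172 mod 11 = 7. ✓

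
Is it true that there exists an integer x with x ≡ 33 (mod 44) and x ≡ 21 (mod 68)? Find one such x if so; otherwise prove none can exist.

Here gcd(44, 68) = 4, and both 33 and 21 leave remainder 1 mod 4, so the system is consistent.
Write x = 33 + 44t. Then 44t ≡ 21 − 33 ≡ 56 (mod 68); dividing through by 4 gives 11t ≡ 14 (mod 17).
Invert 11 mod 17 by the Euclidean algorithm: 17 = 1·11 + 6, 11 = 1·6 + 5, 6 = 1·5 + 1, 5 = 5·1 + 0; back-substituting, 1 = 6 − 1·5 = 6 − (11 − 1·6) = −11 + 2·6 = −11 + 2·(17 − 1·11) = 2·17 − 3·11. Hence 11·(-3) ≡ 1, so 11⁻¹ ≡ -3 ≡ 14 (mod 17).
Multiplying by 14: t ≡ 14·14 = 196 ≡ 9 (mod 17).
Then x = 33 + 44·9 = 429.
Indeed 429 ≡ 33 (mod 44) and 429 ≡ 21 (mod 68).

x = 429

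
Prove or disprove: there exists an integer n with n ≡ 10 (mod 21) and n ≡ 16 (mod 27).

The moduli are not coprime: gcd(21, 27) = 3. Compatibility requires 3 ∣ (16 − 10) = 6, which holds, so solutions exist.
Write n = 10 + 21t. Then 21t ≡ 16 − 10 ≡ 6 (mod 27); dividing through by 3 gives 7t ≡ 2 (mod 9).
Invert 7 mod 9 by the Euclidean algorithm: 9 = 1·7 + 2, 7 = 3·2 + 1, 2 = 2·1 + 0; back-substituting, 1 = 7 − 3·2 = 7 − 3·(9 − 1·7) = −3·9 + 4·7. Hence 7·4 ≡ 1, so 7⁻¹ ≡ 4 (mod 9).
Multiplying by 4: t ≡ 4·2 = 8 (mod 9).
Then n = 10 + 21·8 = 178.
Check: 178 mod 21 = 10, 178 mod 27 = 16. ✓

n = 178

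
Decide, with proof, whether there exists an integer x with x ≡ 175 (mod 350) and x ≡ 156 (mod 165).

No such integer exists.

Both moduli are multiples of 5 = gcd(350, 165), so any solution would satisfy x ≡ 175 and x ≡ 156 modulo 5 simultaneously.
These are incompatible: 175 − 156 = 19 is not divisible by 5.
So no integer satisfies both congruences.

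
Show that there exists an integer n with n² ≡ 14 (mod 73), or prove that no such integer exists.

73 is prime, so by Euler's criterion 14 is a square mod 73 iff 14^((73−1)/2) = 14^36 ≡ 1 (mod 73).
Repeated squaring mod 73: 14^2 = 196 ≡ 50; 14^4 ≡ 50² = 2500 ≡ 18; 14^8 ≡ 18² = 324 ≡ 32; 14^16 ≡ 32² = 1024 ≡ 2; 14^32 ≡ 2² = 4 ≡ 4.
Since 36 = 32 + 4, 14^36 ≡ 4 · 18; multiplying out mod 73: 4·18 = 72 ≡ 72. Thus 14^36 ≡ 72 ≡ −1 (mod 73).
By Euler's criterion 14 is a quadratic non-residue mod 73: no n satisfies n² ≡ 14 (mod 73).

No, no such integer exists.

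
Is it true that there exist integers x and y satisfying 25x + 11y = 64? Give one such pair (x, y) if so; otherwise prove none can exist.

x = 3, y = -1

25 and 11 are coprime, so 25x + 11y ranges over all of ℤ.
Dividing repeatedly: 25 = 2·11 + 3, 11 = 3·3 + 2, 3 = 1·2 + 1, 2 = 2·1 + 0.
Working back up the chain: 1 = 3 − 1·2 = 3 − (11 − 3·3) = −11 + 4·3 = −11 + 4·(25 − 2·11) = 4·25 − 9·11. So 25·4 + 11·(-9) = 1.
Multiplying through by 64: x = 4·64 = 256, y = (-9)·64 = -576 is a solution.
The general solution is x = 256 + 11k, y = -576 − 25k; taking k = -23 gives the smaller pair x = 3, y = -1.
Indeed 25·3 + 11·(-1) = 75 − 11 = 64.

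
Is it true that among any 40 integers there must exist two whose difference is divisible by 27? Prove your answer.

Yes.

Partition the integers by their residue mod 27; there are 27 classes.
Placing 40 integers into 27 classes, some class receives at least two — say a and b.
Their difference a − b is then a multiple of 27.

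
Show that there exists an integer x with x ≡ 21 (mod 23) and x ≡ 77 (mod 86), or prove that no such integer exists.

gcd(23, 86) = 1, so the Chinese Remainder Theorem guarantees exactly one residue class mod 1978 satisfying both.
Any solution of the first congruence is x = 21 + 23t; substituting into the second, 23t ≡ 77 − 21 ≡ 56 (mod 86).
Since 23·15 = 345 = 4·86 + 1, the inverse of 23 mod 86 is 15.
Therefore t ≡ 15·56 = 840 ≡ 66 (mod 86).
Taking t = 66 gives x = 21 + 23·66 = 1539.
Check: 1539 mod 23 = 21, 1539 mod 86 = 77. ✓

x = 1539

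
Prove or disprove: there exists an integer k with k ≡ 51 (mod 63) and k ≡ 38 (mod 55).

k = 1248

gcd(63, 55) = 1, so the Chinese Remainder Theorem guarantees exactly one residue class mod 3465 satisfying both.
Write k = 51 + 63t and require 51 + 63t ≡ 38 (mod 55), i.e. 63t ≡ 42 (mod 55).
63 ≡ 8 (mod 55), so this reads 8t ≡ 42 (mod 55). To invert 8 modulo 55: 55 = 6·8 + 7, 8 = 1·7 + 1, 7 = 7·1 + 0, and unwinding, 1 = 8 − 1·7 = 8 − (55 − 6·8) = −55 + 7·8. Thus 8⁻¹ ≡ 7 (mod 55).
Therefore t ≡ 7·42 = 294 ≡ 19 (mod 55).
Taking t = 19 gives k = 51 + 63·19 = 1248.
Verify: 1248 = 19·63 + 51 and 1248 = 22·55 + 38. ✓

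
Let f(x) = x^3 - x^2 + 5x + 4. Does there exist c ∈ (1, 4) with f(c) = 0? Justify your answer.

No such root exists.

Evaluate at the endpoints: f(1) = 9, f(4) = 72 — same sign (positive).
The derivative f'(x) = 3x^2 - 2x + 5 is a quadratic with discriminant (-2)² − 4·3·5 = -56 < 0; it never vanishes, so it is always positive (sign of the leading coefficient).
Hence f is strictly increasing on ℝ, and in particular on [1, 4]. A strictly monotone function with same-sign endpoint values stays positive on the whole interval, so f has no zero in (1, 4).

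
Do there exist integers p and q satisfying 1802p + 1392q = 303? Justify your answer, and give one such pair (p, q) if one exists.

No such integers exist.

Both 1802 and 1392 are divisible by gcd(1802, 1392) = 2, hence so is any combination 1802p + 1392q.
But 303 is not a multiple of 2 (it leaves remainder 1).
So the equation is unsolvable over ℤ.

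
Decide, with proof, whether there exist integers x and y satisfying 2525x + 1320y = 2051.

gcd(2525, 1320) = 5, so every integer of the form 2525x + 1320y is a multiple of 5.
However 2051 leaves remainder 1 on division by 5.
Therefore 2525x + 1320y = 2051 has no solution in integers.

No, no such integers exist.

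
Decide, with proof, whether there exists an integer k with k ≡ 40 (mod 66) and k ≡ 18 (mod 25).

Since 66 and 25 share no common factor, CRT says the pair of congruences has a solution (unique mod 1650).
Write k = 40 + 66t and require 40 + 66t ≡ 18 (mod 25), i.e. 66t ≡ 3 (mod 25).
66 ≡ 16 (mod 25), so this reads 16t ≡ 3 (mod 25). Invert 16 mod 25 by the Euclidean algorithm: 25 = 1·16 + 9, 16 = 1·9 + 7, 9 = 1·7 + 2, 7 = 3·2 + 1, 2 = 2·1 + 0; back-substituting, 1 = 7 − 3·2 = 7 − 3·(9 − 1·7) = −3·9 + 4·7 = −3·9 + 4·(16 − 1·9) = 4·16 − 7·9 = 4·16 − 7·(25 − 1·16) = −7·25 + 11·16. Hence 16·11 ≡ 1, so 16⁻¹ ≡ 11 (mod 25).
Multiplying by 11: t ≡ 11·3 = 33 ≡ 8 (mod 25).
Taking t = 8 gives k = 40 + 66·8 = 568.
Verify: 568 = 8·66 + 40 and 568 = 22·25 + 18. ✓

k = 568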